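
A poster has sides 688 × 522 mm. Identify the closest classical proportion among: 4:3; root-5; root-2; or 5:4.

4:3

688/522 ≈ 1.318. Nearest candidates are 4:3 (1.333, off by 0.015) and 5:4 (1.250, off by 0.068).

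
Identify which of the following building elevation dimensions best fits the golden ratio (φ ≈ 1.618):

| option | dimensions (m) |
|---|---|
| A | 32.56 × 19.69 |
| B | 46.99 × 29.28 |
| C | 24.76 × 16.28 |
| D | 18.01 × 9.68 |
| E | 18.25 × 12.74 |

Target golden ratio ≈ 1.618.
A: 1.654 (Δ0.036)  B: 1.605 (Δ0.013)  C: 1.521 (Δ0.097)  D: 1.861 (Δ0.243)  E: 1.432 (Δ0.186)

B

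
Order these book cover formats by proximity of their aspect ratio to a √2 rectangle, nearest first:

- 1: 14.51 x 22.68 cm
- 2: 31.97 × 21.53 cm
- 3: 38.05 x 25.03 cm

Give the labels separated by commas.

1: 22.68/14.51 ≈ 1.563 → |1.563 − 1.414| = 0.149
2: 31.97/21.53 ≈ 1.485 → |1.485 − 1.414| = 0.071
3: 38.05/25.03 ≈ 1.520 → |1.520 − 1.414| = 0.106

2, 3, 1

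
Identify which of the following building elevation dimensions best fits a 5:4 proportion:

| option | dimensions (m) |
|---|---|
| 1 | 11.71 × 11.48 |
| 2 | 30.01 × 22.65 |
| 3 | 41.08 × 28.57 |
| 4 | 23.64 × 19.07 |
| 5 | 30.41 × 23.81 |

4

Target 5:4 ≈ 1.250.
1: 1.020 (Δ0.230)  2: 1.325 (Δ0.075)  3: 1.438 (Δ0.188)  4: 1.240 (Δ0.010)  5: 1.277 (Δ0.027)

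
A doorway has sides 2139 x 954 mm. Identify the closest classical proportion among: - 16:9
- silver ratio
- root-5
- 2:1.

root-5

Ratio = 2139 / 954 ≈ 2.242.
Distances: 16:9 1.778 (Δ 0.464); silver ratio 2.414 (Δ 0.172); root-5 2.236 (Δ 0.006); 2:1 2.000 (Δ 0.242).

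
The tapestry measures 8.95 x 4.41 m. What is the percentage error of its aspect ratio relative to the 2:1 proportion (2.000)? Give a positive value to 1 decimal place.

Ratio = 8.95 / 4.41 ≈ 2.0295.
Ideal 2:1 = 2.0000. |2.0295 − 2.0000| / 2.0000 ≈ 1.48% → 1.5%.

1.5%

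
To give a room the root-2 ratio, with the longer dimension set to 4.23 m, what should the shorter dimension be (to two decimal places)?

root-2 ≈ 1.41421.
Shorter side = 4.23 ÷ 1.41421 ≈ 2.9911 → 2.99 m.

2.99 m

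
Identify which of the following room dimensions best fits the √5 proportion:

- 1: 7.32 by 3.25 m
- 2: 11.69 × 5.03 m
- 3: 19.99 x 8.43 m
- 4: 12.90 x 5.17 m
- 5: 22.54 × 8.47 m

Target root-5 ≈ 2.236.
1: 2.252 (Δ0.016)  2: 2.324 (Δ0.088)  3: 2.371 (Δ0.135)  4: 2.495 (Δ0.259)  5: 2.661 (Δ0.425)

1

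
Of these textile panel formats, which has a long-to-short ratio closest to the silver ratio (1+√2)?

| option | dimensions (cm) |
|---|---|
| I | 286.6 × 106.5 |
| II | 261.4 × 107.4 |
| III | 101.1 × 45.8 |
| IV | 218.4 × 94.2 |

Target silver ratio ≈ 2.414.
I: 2.691 (Δ0.277)  II: 2.434 (Δ0.020)  III: 2.207 (Δ0.207)  IV: 2.318 (Δ0.096)

II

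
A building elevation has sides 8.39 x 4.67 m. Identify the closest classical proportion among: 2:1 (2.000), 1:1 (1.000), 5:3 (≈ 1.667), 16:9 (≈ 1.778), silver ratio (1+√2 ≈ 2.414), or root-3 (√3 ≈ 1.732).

8.39/4.67 ≈ 1.797. Nearest candidates are 16:9 (1.778, off by 0.019) and root-3 (1.732, off by 0.065).

16:9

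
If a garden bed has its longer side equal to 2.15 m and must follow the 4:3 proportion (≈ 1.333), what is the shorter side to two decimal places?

4:3 ≈ 1.33333.
Shorter side = 2.15 ÷ 1.33333 ≈ 1.6125 → 1.61 m.

1.61 m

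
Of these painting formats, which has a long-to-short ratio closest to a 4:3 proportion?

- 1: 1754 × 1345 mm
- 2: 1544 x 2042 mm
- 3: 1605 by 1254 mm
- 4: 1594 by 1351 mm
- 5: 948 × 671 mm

2

Target 4:3 ≈ 1.333.
1: 1.304 (Δ0.029)  2: 1.323 (Δ0.010)  3: 1.280 (Δ0.053)  4: 1.180 (Δ0.153)  5: 1.413 (Δ0.080)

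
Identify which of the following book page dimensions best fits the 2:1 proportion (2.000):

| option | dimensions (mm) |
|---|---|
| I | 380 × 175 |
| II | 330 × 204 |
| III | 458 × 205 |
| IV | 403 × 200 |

IV

Target 2:1 ≈ 2.000.
I: 2.171 (Δ0.171)  II: 1.618 (Δ0.382)  III: 2.234 (Δ0.234)  IV: 2.015 (Δ0.015)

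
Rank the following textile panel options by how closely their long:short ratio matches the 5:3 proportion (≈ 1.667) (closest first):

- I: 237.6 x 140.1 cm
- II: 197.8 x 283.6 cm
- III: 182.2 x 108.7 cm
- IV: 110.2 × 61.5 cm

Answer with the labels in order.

I: 237.6/140.1 ≈ 1.696 → |1.696 − 1.667| = 0.029
II: 283.6/197.8 ≈ 1.434 → |1.434 − 1.667| = 0.233
III: 182.2/108.7 ≈ 1.676 → |1.676 − 1.667| = 0.009
IV: 110.2/61.5 ≈ 1.792 → |1.792 − 1.667| = 0.125

III, I, IV, II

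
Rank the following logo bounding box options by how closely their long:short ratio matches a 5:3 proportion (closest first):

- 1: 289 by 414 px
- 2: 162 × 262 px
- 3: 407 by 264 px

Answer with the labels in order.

Ratios: 1 = 414 / 289 ≈ 1.433; 2 = 262 / 162 ≈ 1.617; 3 = 407 / 264 ≈ 1.542.
|Δ from 1.667|: 1 0.234; 2 0.050; 3 0.125.

2, 3, 1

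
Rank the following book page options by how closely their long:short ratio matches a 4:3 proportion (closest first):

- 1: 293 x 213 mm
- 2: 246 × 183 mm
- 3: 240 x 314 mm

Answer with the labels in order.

Ratios: 1 = 293 / 213 ≈ 1.376; 2 = 246 / 183 ≈ 1.344; 3 = 314 / 240 ≈ 1.308.
|Δ from 1.333|: 1 0.043; 2 0.011; 3 0.025.

2, 3, 1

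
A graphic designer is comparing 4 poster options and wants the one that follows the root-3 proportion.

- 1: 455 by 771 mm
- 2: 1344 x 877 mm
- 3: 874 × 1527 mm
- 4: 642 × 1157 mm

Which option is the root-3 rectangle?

Target root-3 ≈ 1.732.
1: 1.695 (Δ0.037)  2: 1.532 (Δ0.200)  3: 1.747 (Δ0.015)  4: 1.802 (Δ0.070)

3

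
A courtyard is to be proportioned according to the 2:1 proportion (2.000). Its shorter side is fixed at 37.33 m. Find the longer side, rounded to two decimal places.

74.66 m

2:1 = 2.00000.
Longer side = 37.33 × 2.00000 ≈ 74.6600 → 74.66 m.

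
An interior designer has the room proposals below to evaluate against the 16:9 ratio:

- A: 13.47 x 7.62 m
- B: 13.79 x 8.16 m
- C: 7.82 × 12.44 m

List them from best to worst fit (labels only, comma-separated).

A, B, C

A: 13.47/7.62 ≈ 1.768 → |1.768 − 1.778| = 0.010
B: 13.79/8.16 ≈ 1.690 → |1.690 − 1.778| = 0.088
C: 12.44/7.82 ≈ 1.591 → |1.591 − 1.778| = 0.187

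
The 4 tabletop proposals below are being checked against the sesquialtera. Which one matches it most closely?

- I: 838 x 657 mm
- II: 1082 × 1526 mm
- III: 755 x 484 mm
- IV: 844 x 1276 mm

Target 3:2 ≈ 1.500.
I: 1.275 (Δ0.225)  II: 1.410 (Δ0.090)  III: 1.560 (Δ0.060)  IV: 1.512 (Δ0.012)

IV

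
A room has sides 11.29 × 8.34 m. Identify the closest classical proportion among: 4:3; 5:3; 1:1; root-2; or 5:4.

Ratio = 11.29 / 8.34 ≈ 1.354.
Distances: 4:3 1.333 (Δ 0.021); 5:3 1.667 (Δ 0.313); 1:1 1.000 (Δ 0.354); root-2 1.414 (Δ 0.060); 5:4 1.250 (Δ 0.104).

4:3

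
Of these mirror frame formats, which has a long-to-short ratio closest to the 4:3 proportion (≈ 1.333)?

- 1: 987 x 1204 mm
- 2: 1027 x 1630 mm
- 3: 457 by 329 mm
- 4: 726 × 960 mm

Target 4:3 ≈ 1.333.
1: 1.220 (Δ0.113)  2: 1.587 (Δ0.254)  3: 1.389 (Δ0.056)  4: 1.322 (Δ0.011)

4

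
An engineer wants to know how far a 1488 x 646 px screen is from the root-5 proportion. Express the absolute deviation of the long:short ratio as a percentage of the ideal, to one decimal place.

3.0%

Ratio = 1488 / 646 ≈ 2.3034.
Ideal root-5 ≈ 2.2361. |2.3034 − 2.2361| / 2.2361 ≈ 3.01% → 3.0%.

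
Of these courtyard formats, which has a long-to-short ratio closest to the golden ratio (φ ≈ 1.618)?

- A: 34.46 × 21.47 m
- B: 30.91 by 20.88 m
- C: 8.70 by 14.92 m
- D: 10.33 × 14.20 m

A

Target golden ratio ≈ 1.618.
A: 1.605 (Δ0.013)  B: 1.480 (Δ0.138)  C: 1.715 (Δ0.097)  D: 1.375 (Δ0.243)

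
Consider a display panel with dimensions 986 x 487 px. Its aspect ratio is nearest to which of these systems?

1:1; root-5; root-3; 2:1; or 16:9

2:1

Ratio = 986 / 487 ≈ 2.025.
Distances: 1:1 1.000 (Δ 1.025); root-5 2.236 (Δ 0.211); root-3 1.732 (Δ 0.293); 2:1 2.000 (Δ 0.025); 16:9 1.778 (Δ 0.247).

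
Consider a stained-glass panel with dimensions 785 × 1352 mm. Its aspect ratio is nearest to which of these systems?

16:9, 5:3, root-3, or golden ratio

root-3

1352/785 ≈ 1.722. Nearest candidates are root-3 (1.732, off by 0.010) and 16:9 (1.778, off by 0.056).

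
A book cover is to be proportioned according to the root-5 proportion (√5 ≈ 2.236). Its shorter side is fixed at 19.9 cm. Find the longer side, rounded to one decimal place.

44.5 cm

root-5 ≈ 2.23607.
Longer side = 19.9 × 2.23607 ≈ 44.498 → 44.5 cm.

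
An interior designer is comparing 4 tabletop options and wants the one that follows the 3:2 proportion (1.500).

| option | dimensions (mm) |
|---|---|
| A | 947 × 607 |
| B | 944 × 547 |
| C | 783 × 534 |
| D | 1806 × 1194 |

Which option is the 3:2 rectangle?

D

Ratios (long/short): A ≈ 1.560; B ≈ 1.726; C ≈ 1.466; D ≈ 1.513.
3:2 ≈ 1.500; option D is nearest (Δ 0.013).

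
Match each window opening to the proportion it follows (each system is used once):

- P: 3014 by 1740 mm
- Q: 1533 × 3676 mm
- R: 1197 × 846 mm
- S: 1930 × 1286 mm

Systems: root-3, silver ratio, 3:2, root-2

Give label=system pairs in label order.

Ratios: P ≈ 1.732; Q ≈ 2.398; R ≈ 1.415; S ≈ 1.501.
Targets: root-3 ≈ 1.732; silver ratio ≈ 2.414; 3:2 ≈ 1.500; root-2 ≈ 1.414.

P=root-3, Q=silver ratio, R=root-2, S=3:2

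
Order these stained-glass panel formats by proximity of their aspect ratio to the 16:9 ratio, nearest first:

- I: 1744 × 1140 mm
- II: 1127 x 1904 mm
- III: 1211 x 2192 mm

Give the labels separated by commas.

III, II, I

I: 1744/1140 ≈ 1.530 → |1.530 − 1.778| = 0.248
II: 1904/1127 ≈ 1.689 → |1.689 − 1.778| = 0.089
III: 2192/1211 ≈ 1.810 → |1.810 − 1.778| = 0.032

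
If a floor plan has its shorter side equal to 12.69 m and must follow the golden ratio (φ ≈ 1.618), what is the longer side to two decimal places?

20.53 m

golden ratio ≈ 1.61803.
Longer side = 12.69 × 1.61803 ≈ 20.5328 → 20.53 m.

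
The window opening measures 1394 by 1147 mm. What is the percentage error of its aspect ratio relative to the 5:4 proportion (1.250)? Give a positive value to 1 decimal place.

2.8%

Ratio = 1394 / 1147 ≈ 1.2153.
Ideal 5:4 = 1.2500. |1.2153 − 1.2500| / 1.2500 ≈ 2.78% → 2.8%.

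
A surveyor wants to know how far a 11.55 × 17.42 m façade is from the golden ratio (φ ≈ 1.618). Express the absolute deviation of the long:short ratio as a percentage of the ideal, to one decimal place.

Ratio = 17.42 / 11.55 ≈ 1.5082.
Ideal golden ratio ≈ 1.6180. |1.5082 − 1.6180| / 1.6180 ≈ 6.79% → 6.8%.

6.8%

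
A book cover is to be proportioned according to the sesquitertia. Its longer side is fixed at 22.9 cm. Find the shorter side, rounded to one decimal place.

4:3 ≈ 1.33333.
Shorter side = 22.9 ÷ 1.33333 ≈ 17.175 → 17.2 cm.

17.2 cm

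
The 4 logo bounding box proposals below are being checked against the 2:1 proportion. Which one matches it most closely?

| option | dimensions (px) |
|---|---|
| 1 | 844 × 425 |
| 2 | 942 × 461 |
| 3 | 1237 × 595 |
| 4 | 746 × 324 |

Target 2:1 ≈ 2.000.
1: 1.986 (Δ0.014)  2: 2.043 (Δ0.043)  3: 2.079 (Δ0.079)  4: 2.302 (Δ0.302)

1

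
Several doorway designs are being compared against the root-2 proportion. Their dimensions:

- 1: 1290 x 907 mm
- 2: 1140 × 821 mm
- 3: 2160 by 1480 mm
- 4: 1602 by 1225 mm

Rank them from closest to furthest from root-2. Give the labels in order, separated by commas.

1, 2, 3, 4

1: 1290/907 ≈ 1.422 → |1.422 − 1.414| = 0.008
2: 1140/821 ≈ 1.389 → |1.389 − 1.414| = 0.025
3: 2160/1480 ≈ 1.459 → |1.459 − 1.414| = 0.045
4: 1602/1225 ≈ 1.308 → |1.308 − 1.414| = 0.106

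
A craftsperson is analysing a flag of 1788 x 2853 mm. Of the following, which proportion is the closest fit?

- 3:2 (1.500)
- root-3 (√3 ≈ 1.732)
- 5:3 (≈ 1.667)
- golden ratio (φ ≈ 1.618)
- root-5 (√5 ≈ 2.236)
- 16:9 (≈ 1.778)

Ratio = 2853 / 1788 ≈ 1.596.
Distances: 3:2 1.500 (Δ 0.096); root-3 1.732 (Δ 0.136); 5:3 1.667 (Δ 0.071); golden ratio 1.618 (Δ 0.022); root-5 2.236 (Δ 0.640); 16:9 1.778 (Δ 0.182).

golden ratio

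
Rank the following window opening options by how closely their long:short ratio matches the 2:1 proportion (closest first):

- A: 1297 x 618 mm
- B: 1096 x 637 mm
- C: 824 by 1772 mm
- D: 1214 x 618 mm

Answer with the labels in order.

D, A, C, B

A: 1297/618 ≈ 2.099 → |2.099 − 2.000| = 0.099
B: 1096/637 ≈ 1.721 → |1.721 − 2.000| = 0.279
C: 1772/824 ≈ 2.150 → |2.150 − 2.000| = 0.150
D: 1214/618 ≈ 1.964 → |1.964 − 2.000| = 0.036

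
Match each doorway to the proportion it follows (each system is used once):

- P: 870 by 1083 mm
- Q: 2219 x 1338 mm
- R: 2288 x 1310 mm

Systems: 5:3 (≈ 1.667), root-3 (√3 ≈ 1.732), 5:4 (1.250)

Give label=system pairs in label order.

P = 1083/870 ≈ 1.245 → 5:4 (1.250)
Q = 2219/1338 ≈ 1.658 → 5:3 (1.667)
R = 2288/1310 ≈ 1.747 → root-3 (1.732)

P=5:4, Q=5:3, R=root-3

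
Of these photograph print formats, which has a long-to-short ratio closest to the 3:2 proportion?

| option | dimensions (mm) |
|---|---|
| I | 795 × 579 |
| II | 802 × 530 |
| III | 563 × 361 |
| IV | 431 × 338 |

II

Target 3:2 ≈ 1.500.
I: 1.373 (Δ0.127)  II: 1.513 (Δ0.013)  III: 1.560 (Δ0.060)  IV: 1.275 (Δ0.225)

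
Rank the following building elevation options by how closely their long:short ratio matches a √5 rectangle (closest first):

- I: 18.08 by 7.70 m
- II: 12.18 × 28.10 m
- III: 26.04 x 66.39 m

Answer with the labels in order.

Ratios: I = 18.08 / 7.70 ≈ 2.348; II = 28.10 / 12.18 ≈ 2.307; III = 66.39 / 26.04 ≈ 2.550.
|Δ from 2.236|: I 0.112; II 0.071; III 0.314.

II, I, III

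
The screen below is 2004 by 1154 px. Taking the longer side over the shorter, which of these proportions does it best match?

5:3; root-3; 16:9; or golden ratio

root-3

2004/1154 ≈ 1.737. Nearest candidates are root-3 (1.732, off by 0.005) and 16:9 (1.778, off by 0.041).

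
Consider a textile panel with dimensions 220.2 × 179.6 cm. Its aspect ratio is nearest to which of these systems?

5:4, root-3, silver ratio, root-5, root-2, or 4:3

220.2/179.6 ≈ 1.226. Nearest candidates are 5:4 (1.250, off by 0.024) and 4:3 (1.333, off by 0.107).

5:4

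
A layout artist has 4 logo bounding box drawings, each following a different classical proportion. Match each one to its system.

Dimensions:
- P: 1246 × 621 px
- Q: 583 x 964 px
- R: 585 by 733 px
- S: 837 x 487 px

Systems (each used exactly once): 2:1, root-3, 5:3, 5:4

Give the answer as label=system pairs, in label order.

P=2:1, Q=5:3, R=5:4, S=root-3

Ratios: P ≈ 2.006; Q ≈ 1.654; R ≈ 1.253; S ≈ 1.719.
Targets: 2:1 ≈ 2.000; root-3 ≈ 1.732; 5:3 ≈ 1.667; 5:4 ≈ 1.250.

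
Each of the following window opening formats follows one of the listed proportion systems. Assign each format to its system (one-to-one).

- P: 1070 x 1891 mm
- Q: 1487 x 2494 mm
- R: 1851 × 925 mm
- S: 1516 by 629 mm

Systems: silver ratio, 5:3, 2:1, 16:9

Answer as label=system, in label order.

P=16:9, Q=5:3, R=2:1, S=silver ratio

P = 1891/1070 ≈ 1.767 → 16:9 (1.778)
Q = 2494/1487 ≈ 1.677 → 5:3 (1.667)
R = 1851/925 ≈ 2.001 → 2:1 (2.000)
S = 1516/629 ≈ 2.410 → silver ratio (2.414)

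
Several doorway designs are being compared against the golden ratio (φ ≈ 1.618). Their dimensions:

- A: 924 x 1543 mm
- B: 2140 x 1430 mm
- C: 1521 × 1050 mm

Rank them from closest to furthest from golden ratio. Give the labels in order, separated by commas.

A, B, C

A: 1543/924 ≈ 1.670 → |1.670 − 1.618| = 0.052
B: 2140/1430 ≈ 1.497 → |1.497 − 1.618| = 0.121
C: 1521/1050 ≈ 1.449 → |1.449 − 1.618| = 0.169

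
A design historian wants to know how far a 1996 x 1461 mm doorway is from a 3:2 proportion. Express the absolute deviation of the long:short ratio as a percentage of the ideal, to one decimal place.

8.9%

Ratio = 1996 / 1461 ≈ 1.3662.
Ideal 3:2 = 1.5000. |1.3662 − 1.5000| / 1.5000 ≈ 8.92% → 8.9%.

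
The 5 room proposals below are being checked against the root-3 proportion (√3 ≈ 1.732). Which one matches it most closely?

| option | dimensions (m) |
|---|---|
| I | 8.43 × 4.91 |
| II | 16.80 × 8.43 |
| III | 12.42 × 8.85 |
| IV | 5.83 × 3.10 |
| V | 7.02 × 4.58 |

I

Target root-3 ≈ 1.732.
I: 1.717 (Δ0.015)  II: 1.993 (Δ0.261)  III: 1.403 (Δ0.329)  IV: 1.881 (Δ0.149)  V: 1.533 (Δ0.199)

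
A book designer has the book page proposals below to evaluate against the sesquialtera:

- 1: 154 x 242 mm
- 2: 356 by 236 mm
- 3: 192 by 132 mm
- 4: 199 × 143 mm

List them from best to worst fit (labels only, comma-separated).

2, 3, 1, 4

1: 242/154 ≈ 1.571 → |1.571 − 1.500| = 0.071
2: 356/236 ≈ 1.508 → |1.508 − 1.500| = 0.008
3: 192/132 ≈ 1.455 → |1.455 − 1.500| = 0.045
4: 199/143 ≈ 1.392 → |1.392 − 1.500| = 0.108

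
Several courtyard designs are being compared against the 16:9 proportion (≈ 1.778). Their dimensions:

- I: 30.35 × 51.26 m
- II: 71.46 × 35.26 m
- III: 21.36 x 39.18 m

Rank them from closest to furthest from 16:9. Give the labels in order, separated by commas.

Ratios: I = 51.26 / 30.35 ≈ 1.689; II = 71.46 / 35.26 ≈ 2.027; III = 39.18 / 21.36 ≈ 1.834.
|Δ from 1.778|: I 0.089; II 0.249; III 0.056.

III, I, II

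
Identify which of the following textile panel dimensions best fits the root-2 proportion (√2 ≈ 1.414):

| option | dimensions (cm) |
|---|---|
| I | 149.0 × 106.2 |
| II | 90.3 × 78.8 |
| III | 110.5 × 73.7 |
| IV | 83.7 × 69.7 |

I

Ratios (long/short): I ≈ 1.403; II ≈ 1.146; III ≈ 1.499; IV ≈ 1.201.
root-2 ≈ 1.414; option I is nearest (Δ 0.011).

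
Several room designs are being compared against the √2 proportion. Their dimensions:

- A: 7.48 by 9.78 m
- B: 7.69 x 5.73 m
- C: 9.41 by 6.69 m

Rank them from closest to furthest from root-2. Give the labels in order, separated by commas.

Ratios: A = 9.78 / 7.48 ≈ 1.307; B = 7.69 / 5.73 ≈ 1.342; C = 9.41 / 6.69 ≈ 1.407.
|Δ from 1.414|: A 0.107; B 0.072; C 0.007.

C, B, A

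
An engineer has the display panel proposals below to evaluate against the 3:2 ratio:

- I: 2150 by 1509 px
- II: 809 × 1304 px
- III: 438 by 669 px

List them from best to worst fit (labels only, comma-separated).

III, I, II

Ratios: I = 2150 / 1509 ≈ 1.425; II = 1304 / 809 ≈ 1.612; III = 669 / 438 ≈ 1.527.
|Δ from 1.500|: I 0.075; II 0.112; III 0.027.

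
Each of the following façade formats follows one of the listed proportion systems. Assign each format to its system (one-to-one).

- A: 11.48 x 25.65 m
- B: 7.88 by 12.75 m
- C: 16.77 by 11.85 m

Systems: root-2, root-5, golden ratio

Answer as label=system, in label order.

A=root-5, B=golden ratio, C=root-2

A = 25.65/11.48 ≈ 2.234 → root-5 (2.236)
B = 12.75/7.88 ≈ 1.618 → golden ratio (1.618)
C = 16.77/11.85 ≈ 1.415 → root-2 (1.414)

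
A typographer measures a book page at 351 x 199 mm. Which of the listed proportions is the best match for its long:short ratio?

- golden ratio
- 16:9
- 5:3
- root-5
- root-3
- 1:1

16:9

Ratio = 351 / 199 ≈ 1.764.
Distances: golden ratio 1.618 (Δ 0.146); 16:9 1.778 (Δ 0.014); 5:3 1.667 (Δ 0.097); root-5 2.236 (Δ 0.472); root-3 1.732 (Δ 0.032); 1:1 1.000 (Δ 0.764).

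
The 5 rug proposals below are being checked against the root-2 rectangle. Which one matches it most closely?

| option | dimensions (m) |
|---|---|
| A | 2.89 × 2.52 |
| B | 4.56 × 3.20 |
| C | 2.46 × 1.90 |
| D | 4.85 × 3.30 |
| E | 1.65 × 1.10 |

B

Ratios (long/short): A ≈ 1.147; B ≈ 1.425; C ≈ 1.295; D ≈ 1.470; E ≈ 1.500.
root-2 ≈ 1.414; option B is nearest (Δ 0.011).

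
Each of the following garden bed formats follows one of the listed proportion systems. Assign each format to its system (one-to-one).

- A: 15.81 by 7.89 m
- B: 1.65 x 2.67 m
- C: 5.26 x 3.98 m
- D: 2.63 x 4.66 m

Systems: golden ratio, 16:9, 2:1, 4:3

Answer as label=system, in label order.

Ratios: A ≈ 2.004; B ≈ 1.618; C ≈ 1.322; D ≈ 1.772.
Targets: golden ratio ≈ 1.618; 16:9 ≈ 1.778; 2:1 ≈ 2.000; 4:3 ≈ 1.333.

A=2:1, B=golden ratio, C=4:3, D=16:9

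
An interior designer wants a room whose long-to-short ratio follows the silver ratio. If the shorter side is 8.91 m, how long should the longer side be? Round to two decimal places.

silver ratio ≈ 2.41421.
Longer side = 8.91 × 2.41421 ≈ 21.5106 → 21.51 m.

21.51 m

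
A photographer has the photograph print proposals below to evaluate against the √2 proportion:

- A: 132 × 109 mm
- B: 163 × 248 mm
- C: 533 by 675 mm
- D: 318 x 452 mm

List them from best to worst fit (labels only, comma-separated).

A: 132/109 ≈ 1.211 → |1.211 − 1.414| = 0.203
B: 248/163 ≈ 1.521 → |1.521 − 1.414| = 0.107
C: 675/533 ≈ 1.266 → |1.266 − 1.414| = 0.148
D: 452/318 ≈ 1.421 → |1.421 − 1.414| = 0.007

D, B, C, A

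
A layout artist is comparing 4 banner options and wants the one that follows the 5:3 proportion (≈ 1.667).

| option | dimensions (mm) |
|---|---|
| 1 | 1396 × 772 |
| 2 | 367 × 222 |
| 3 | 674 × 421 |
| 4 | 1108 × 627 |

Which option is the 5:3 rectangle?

Ratios (long/short): 1 ≈ 1.808; 2 ≈ 1.653; 3 ≈ 1.601; 4 ≈ 1.767.
5:3 ≈ 1.667; option 2 is nearest (Δ 0.014).

2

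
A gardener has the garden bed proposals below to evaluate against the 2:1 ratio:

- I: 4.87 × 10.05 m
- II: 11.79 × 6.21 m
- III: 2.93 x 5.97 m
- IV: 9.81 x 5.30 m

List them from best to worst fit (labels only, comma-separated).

III, I, II, IV

I: 10.05/4.87 ≈ 2.064 → |2.064 − 2.000| = 0.064
II: 11.79/6.21 ≈ 1.899 → |1.899 − 2.000| = 0.101
III: 5.97/2.93 ≈ 2.038 → |2.038 − 2.000| = 0.038
IV: 9.81/5.30 ≈ 1.851 → |1.851 − 2.000| = 0.149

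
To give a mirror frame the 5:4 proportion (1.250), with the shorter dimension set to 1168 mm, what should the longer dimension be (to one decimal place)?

5:4 = 1.25000.
Longer side = 1168 × 1.25000 ≈ 1460.000 → 1460.0 mm.

1460.0 mm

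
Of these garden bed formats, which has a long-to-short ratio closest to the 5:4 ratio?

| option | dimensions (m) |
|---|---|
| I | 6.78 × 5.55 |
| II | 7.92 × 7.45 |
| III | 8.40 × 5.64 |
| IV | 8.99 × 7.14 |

IV

Target 5:4 ≈ 1.250.
I: 1.222 (Δ0.028)  II: 1.063 (Δ0.187)  III: 1.489 (Δ0.239)  IV: 1.259 (Δ0.009)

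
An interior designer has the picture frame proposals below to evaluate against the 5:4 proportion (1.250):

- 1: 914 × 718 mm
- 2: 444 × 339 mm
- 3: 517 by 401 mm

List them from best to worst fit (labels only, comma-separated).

1, 3, 2

1: 914/718 ≈ 1.273 → |1.273 − 1.250| = 0.023
2: 444/339 ≈ 1.310 → |1.310 − 1.250| = 0.060
3: 517/401 ≈ 1.289 → |1.289 − 1.250| = 0.039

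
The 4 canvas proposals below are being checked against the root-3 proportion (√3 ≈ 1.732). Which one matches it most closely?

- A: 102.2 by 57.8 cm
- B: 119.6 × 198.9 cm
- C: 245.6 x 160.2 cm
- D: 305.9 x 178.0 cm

D

Target root-3 ≈ 1.732.
A: 1.768 (Δ0.036)  B: 1.663 (Δ0.069)  C: 1.533 (Δ0.199)  D: 1.719 (Δ0.013)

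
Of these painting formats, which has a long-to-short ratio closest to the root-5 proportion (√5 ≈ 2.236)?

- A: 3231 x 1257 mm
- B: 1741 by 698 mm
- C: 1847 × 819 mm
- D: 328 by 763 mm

C

Target root-5 ≈ 2.236.
A: 2.570 (Δ0.334)  B: 2.494 (Δ0.258)  C: 2.255 (Δ0.019)  D: 2.326 (Δ0.090)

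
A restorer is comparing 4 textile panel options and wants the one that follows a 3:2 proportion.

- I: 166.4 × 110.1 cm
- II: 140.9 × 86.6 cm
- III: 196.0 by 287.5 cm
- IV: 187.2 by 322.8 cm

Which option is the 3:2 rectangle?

Ratios (long/short): I ≈ 1.511; II ≈ 1.627; III ≈ 1.467; IV ≈ 1.724.
3:2 ≈ 1.500; option I is nearest (Δ 0.011).

I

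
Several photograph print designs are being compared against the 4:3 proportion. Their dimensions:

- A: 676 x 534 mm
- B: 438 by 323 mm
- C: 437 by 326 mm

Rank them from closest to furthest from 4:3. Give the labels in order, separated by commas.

A: 676/534 ≈ 1.266 → |1.266 − 1.333| = 0.067
B: 438/323 ≈ 1.356 → |1.356 − 1.333| = 0.023
C: 437/326 ≈ 1.340 → |1.340 − 1.333| = 0.007

C, B, A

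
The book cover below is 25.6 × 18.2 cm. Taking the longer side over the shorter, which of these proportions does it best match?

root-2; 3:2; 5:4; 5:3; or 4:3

25.6/18.2 ≈ 1.407. Nearest candidates are root-2 (1.414, off by 0.007) and 4:3 (1.333, off by 0.074).

root-2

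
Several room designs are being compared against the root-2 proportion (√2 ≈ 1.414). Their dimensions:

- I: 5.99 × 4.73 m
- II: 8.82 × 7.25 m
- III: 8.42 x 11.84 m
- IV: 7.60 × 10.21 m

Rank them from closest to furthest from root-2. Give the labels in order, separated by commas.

Ratios: I = 5.99 / 4.73 ≈ 1.266; II = 8.82 / 7.25 ≈ 1.217; III = 11.84 / 8.42 ≈ 1.406; IV = 10.21 / 7.60 ≈ 1.343.
|Δ from 1.414|: I 0.148; II 0.197; III 0.008; IV 0.071.

III, IV, I, II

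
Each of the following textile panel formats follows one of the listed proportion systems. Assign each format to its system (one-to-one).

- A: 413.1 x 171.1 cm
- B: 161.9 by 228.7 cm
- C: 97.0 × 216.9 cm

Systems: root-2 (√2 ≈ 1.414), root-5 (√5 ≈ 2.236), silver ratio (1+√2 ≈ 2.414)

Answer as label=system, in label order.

Ratios: A ≈ 2.414; B ≈ 1.413; C ≈ 2.236.
Targets: root-2 ≈ 1.414; root-5 ≈ 2.236; silver ratio ≈ 2.414.

A=silver ratio, B=root-2, C=root-5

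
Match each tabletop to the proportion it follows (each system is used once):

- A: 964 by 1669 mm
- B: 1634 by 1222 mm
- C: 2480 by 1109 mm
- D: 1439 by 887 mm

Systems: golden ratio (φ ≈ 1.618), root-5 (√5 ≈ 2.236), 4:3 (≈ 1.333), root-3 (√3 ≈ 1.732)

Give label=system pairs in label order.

A=root-3, B=4:3, C=root-5, D=golden ratio

A = 1669/964 ≈ 1.731 → root-3 (1.732)
B = 1634/1222 ≈ 1.337 → 4:3 (1.333)
C = 2480/1109 ≈ 2.236 → root-5 (2.236)
D = 1439/887 ≈ 1.622 → golden ratio (1.618)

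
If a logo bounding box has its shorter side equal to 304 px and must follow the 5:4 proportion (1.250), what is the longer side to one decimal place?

380.0 px

5:4 = 1.25000.
Longer side = 304 × 1.25000 ≈ 380.000 → 380.0 px.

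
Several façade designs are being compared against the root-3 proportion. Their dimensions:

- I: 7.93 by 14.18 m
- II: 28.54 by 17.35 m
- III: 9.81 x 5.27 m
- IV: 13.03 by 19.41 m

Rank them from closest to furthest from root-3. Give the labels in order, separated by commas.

I: 14.18/7.93 ≈ 1.788 → |1.788 − 1.732| = 0.056
II: 28.54/17.35 ≈ 1.645 → |1.645 − 1.732| = 0.087
III: 9.81/5.27 ≈ 1.861 → |1.861 − 1.732| = 0.129
IV: 19.41/13.03 ≈ 1.490 → |1.490 − 1.732| = 0.242

I, II, III, IV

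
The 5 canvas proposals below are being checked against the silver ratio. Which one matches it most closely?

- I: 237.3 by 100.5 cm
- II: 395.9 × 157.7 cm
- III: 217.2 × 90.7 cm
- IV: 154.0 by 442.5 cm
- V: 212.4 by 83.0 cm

III

Ratios (long/short): I ≈ 2.361; II ≈ 2.510; III ≈ 2.395; IV ≈ 2.873; V ≈ 2.559.
silver ratio ≈ 2.414; option III is nearest (Δ 0.019).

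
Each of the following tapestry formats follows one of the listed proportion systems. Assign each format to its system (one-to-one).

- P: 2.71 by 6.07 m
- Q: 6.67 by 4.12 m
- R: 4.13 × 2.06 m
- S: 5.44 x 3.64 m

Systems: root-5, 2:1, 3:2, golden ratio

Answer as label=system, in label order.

Ratios: P ≈ 2.240; Q ≈ 1.619; R ≈ 2.005; S ≈ 1.495.
Targets: root-5 ≈ 2.236; 2:1 ≈ 2.000; 3:2 ≈ 1.500; golden ratio ≈ 1.618.

P=root-5, Q=golden ratio, R=2:1, S=3:2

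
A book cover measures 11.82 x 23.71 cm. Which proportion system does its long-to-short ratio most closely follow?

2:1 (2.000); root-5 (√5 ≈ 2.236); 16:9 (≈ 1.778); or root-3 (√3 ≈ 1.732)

2:1

23.71/11.82 ≈ 2.006. Nearest candidates are 2:1 (2.000, off by 0.006) and 16:9 (1.778, off by 0.228).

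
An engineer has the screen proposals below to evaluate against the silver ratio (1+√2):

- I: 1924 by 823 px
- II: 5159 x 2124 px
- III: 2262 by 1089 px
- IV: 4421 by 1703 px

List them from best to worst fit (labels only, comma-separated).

I: 1924/823 ≈ 2.338 → |2.338 − 2.414| = 0.076
II: 5159/2124 ≈ 2.429 → |2.429 − 2.414| = 0.015
III: 2262/1089 ≈ 2.077 → |2.077 − 2.414| = 0.337
IV: 4421/1703 ≈ 2.596 → |2.596 − 2.414| = 0.182

II, I, IV, III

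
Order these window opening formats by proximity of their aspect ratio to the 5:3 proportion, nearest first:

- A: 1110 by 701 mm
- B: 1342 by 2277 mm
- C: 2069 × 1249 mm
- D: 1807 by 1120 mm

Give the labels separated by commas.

Ratios: A = 1110 / 701 ≈ 1.583; B = 2277 / 1342 ≈ 1.697; C = 2069 / 1249 ≈ 1.657; D = 1807 / 1120 ≈ 1.613.
|Δ from 1.667|: A 0.084; B 0.030; C 0.010; D 0.054.

C, B, D, A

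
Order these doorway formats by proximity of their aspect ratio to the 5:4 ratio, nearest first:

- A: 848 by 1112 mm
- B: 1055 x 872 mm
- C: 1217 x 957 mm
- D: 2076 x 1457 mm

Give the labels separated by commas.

C, B, A, D

Ratios: A = 1112 / 848 ≈ 1.311; B = 1055 / 872 ≈ 1.210; C = 1217 / 957 ≈ 1.272; D = 2076 / 1457 ≈ 1.425.
|Δ from 1.250|: A 0.061; B 0.040; C 0.022; D 0.175.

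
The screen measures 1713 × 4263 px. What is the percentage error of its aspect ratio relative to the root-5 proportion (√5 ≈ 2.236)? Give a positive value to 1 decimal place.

11.3%

Ratio = 4263 / 1713 ≈ 2.4886.
Ideal root-5 ≈ 2.2361. |2.4886 − 2.2361| / 2.2361 ≈ 11.29% → 11.3%.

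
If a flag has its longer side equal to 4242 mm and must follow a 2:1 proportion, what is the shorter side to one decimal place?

2121.0 mm

2:1 = 2.00000.
Shorter side = 4242 ÷ 2.00000 ≈ 2121.000 → 2121.0 mm.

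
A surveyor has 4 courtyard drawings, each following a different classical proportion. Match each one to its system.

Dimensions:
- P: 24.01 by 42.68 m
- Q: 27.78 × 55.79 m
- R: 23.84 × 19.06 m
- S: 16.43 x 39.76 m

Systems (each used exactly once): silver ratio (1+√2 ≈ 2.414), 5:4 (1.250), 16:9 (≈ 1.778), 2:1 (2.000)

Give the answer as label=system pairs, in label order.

Ratios: P ≈ 1.778; Q ≈ 2.008; R ≈ 1.251; S ≈ 2.420.
Targets: silver ratio ≈ 2.414; 5:4 ≈ 1.250; 16:9 ≈ 1.778; 2:1 ≈ 2.000.

P=16:9, Q=2:1, R=5:4, S=silver ratio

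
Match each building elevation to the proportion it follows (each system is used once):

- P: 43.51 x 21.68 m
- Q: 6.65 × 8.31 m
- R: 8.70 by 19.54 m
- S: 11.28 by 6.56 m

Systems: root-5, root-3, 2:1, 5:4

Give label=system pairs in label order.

P=2:1, Q=5:4, R=root-5, S=root-3

Ratios: P ≈ 2.007; Q ≈ 1.250; R ≈ 2.246; S ≈ 1.720.
Targets: root-5 ≈ 2.236; root-3 ≈ 1.732; 2:1 ≈ 2.000; 5:4 ≈ 1.250.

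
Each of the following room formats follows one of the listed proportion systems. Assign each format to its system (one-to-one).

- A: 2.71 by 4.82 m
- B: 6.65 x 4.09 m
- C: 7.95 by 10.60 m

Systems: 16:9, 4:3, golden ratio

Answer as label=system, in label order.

Ratios: A ≈ 1.779; B ≈ 1.626; C ≈ 1.333.
Targets: 16:9 ≈ 1.778; 4:3 ≈ 1.333; golden ratio ≈ 1.618.

A=16:9, B=golden ratio, C=4:3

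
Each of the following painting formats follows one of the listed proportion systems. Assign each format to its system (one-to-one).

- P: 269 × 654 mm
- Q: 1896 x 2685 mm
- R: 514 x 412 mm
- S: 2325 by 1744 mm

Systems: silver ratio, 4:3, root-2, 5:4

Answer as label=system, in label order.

P = 654/269 ≈ 2.431 → silver ratio (2.414)
Q = 2685/1896 ≈ 1.416 → root-2 (1.414)
R = 514/412 ≈ 1.248 → 5:4 (1.250)
S = 2325/1744 ≈ 1.333 → 4:3 (1.333)

P=silver ratio, Q=root-2, R=5:4, S=4:3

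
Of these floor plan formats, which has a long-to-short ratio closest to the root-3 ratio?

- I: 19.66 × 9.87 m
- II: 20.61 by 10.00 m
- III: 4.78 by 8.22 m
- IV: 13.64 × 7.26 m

III

Ratios (long/short): I ≈ 1.992; II ≈ 2.061; III ≈ 1.720; IV ≈ 1.879.
root-3 ≈ 1.732; option III is nearest (Δ 0.012).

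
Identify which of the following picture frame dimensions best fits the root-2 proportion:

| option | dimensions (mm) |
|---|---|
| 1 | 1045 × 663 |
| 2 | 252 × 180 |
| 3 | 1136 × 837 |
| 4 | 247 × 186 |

Target root-2 ≈ 1.414.
1: 1.576 (Δ0.162)  2: 1.400 (Δ0.014)  3: 1.357 (Δ0.057)  4: 1.328 (Δ0.086)

2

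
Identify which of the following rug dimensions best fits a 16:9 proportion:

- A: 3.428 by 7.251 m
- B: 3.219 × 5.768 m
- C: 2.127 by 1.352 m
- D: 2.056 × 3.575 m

Target 16:9 ≈ 1.778.
A: 2.115 (Δ0.337)  B: 1.792 (Δ0.014)  C: 1.573 (Δ0.205)  D: 1.739 (Δ0.039)

B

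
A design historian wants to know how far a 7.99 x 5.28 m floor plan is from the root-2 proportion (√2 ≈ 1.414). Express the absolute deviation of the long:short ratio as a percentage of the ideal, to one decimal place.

7.0%

Ratio = 7.99 / 5.28 ≈ 1.5133.
Ideal root-2 ≈ 1.4142. |1.5133 − 1.4142| / 1.4142 ≈ 7.01% → 7.0%.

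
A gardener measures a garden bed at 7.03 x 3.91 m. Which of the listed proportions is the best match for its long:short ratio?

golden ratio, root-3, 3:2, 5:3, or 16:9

Ratio = 7.03 / 3.91 ≈ 1.798.
Distances: golden ratio 1.618 (Δ 0.180); root-3 1.732 (Δ 0.066); 3:2 1.500 (Δ 0.298); 5:3 1.667 (Δ 0.131); 16:9 1.778 (Δ 0.020).

16:9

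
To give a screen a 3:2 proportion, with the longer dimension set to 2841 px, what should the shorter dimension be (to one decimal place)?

3:2 = 1.50000.
Shorter side = 2841 ÷ 1.50000 ≈ 1894.000 → 1894.0 px.

1894.0 px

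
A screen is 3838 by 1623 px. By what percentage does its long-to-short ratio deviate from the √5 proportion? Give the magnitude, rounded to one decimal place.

Ratio = 3838 / 1623 ≈ 2.3648.
Ideal root-5 ≈ 2.2361. |2.3648 − 2.2361| / 2.2361 ≈ 5.76% → 5.8%.

5.8%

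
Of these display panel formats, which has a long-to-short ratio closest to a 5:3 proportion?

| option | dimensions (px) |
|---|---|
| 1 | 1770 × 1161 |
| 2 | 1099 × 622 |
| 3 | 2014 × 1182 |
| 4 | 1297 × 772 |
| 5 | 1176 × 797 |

Ratios (long/short): 1 ≈ 1.525; 2 ≈ 1.767; 3 ≈ 1.704; 4 ≈ 1.680; 5 ≈ 1.476.
5:3 ≈ 1.667; option 4 is nearest (Δ 0.013).

4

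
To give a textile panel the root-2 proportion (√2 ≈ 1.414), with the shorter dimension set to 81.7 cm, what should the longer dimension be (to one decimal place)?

115.5 cm

root-2 ≈ 1.41421.
Longer side = 81.7 × 1.41421 ≈ 115.541 → 115.5 cm.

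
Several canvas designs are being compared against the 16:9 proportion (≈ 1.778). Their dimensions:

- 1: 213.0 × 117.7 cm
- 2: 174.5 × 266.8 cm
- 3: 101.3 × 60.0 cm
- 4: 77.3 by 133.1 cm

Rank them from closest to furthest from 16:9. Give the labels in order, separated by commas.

Ratios: 1 = 213.0 / 117.7 ≈ 1.810; 2 = 266.8 / 174.5 ≈ 1.529; 3 = 101.3 / 60.0 ≈ 1.688; 4 = 133.1 / 77.3 ≈ 1.722.
|Δ from 1.778|: 1 0.032; 2 0.249; 3 0.090; 4 0.056.

1, 4, 3, 2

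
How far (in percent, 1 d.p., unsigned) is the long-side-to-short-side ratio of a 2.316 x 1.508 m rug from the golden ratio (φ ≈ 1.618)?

5.1%

Ratio = 2.316 / 1.508 ≈ 1.5358.
Ideal golden ratio ≈ 1.6180. |1.5358 − 1.6180| / 1.6180 ≈ 5.08% → 5.1%.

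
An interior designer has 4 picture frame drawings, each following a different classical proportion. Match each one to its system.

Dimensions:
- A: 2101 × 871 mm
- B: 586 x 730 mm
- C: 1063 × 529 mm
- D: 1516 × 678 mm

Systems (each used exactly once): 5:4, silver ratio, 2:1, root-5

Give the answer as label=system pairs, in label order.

Ratios: A ≈ 2.412; B ≈ 1.246; C ≈ 2.009; D ≈ 2.236.
Targets: 5:4 ≈ 1.250; silver ratio ≈ 2.414; 2:1 ≈ 2.000; root-5 ≈ 2.236.

A=silver ratio, B=5:4, C=2:1, D=root-5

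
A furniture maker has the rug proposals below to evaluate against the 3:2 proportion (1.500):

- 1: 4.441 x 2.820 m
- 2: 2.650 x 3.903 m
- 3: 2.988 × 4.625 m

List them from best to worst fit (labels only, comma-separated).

Ratios: 1 = 4.441 / 2.820 ≈ 1.575; 2 = 3.903 / 2.650 ≈ 1.473; 3 = 4.625 / 2.988 ≈ 1.548.
|Δ from 1.500|: 1 0.075; 2 0.027; 3 0.048.

2, 3, 1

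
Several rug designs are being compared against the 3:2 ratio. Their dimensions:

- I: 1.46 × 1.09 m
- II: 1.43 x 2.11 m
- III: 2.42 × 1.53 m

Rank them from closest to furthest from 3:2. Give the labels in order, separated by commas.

II, III, I

Ratios: I = 1.46 / 1.09 ≈ 1.339; II = 2.11 / 1.43 ≈ 1.476; III = 2.42 / 1.53 ≈ 1.582.
|Δ from 1.500|: I 0.161; II 0.024; III 0.082.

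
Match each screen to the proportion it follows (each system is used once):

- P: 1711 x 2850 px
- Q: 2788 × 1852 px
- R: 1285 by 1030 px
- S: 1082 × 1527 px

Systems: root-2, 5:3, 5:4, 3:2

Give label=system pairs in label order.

P=5:3, Q=3:2, R=5:4, S=root-2

P = 2850/1711 ≈ 1.666 → 5:3 (1.667)
Q = 2788/1852 ≈ 1.505 → 3:2 (1.500)
R = 1285/1030 ≈ 1.248 → 5:4 (1.250)
S = 1527/1082 ≈ 1.411 → root-2 (1.414)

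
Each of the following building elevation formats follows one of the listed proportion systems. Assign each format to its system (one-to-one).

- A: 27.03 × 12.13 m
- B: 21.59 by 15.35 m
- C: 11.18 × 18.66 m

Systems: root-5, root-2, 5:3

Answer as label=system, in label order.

A=root-5, B=root-2, C=5:3

Ratios: A ≈ 2.228; B ≈ 1.407; C ≈ 1.669.
Targets: root-5 ≈ 2.236; root-2 ≈ 1.414; 5:3 ≈ 1.667.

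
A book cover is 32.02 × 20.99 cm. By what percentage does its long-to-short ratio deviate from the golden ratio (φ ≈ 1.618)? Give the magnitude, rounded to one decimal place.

5.7%

Ratio = 32.02 / 20.99 ≈ 1.5255.
Ideal golden ratio ≈ 1.6180. |1.5255 − 1.6180| / 1.6180 ≈ 5.72% → 5.7%.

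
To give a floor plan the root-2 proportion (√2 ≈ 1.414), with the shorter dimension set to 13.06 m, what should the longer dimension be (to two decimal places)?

18.47 m

root-2 ≈ 1.41421.
Longer side = 13.06 × 1.41421 ≈ 18.4696 → 18.47 m.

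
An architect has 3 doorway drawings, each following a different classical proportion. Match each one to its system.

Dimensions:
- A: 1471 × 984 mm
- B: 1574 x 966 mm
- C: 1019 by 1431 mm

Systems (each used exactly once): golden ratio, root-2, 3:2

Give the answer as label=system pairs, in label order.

Ratios: A ≈ 1.495; B ≈ 1.629; C ≈ 1.404.
Targets: golden ratio ≈ 1.618; root-2 ≈ 1.414; 3:2 ≈ 1.500.

A=3:2, B=golden ratio, C=root-2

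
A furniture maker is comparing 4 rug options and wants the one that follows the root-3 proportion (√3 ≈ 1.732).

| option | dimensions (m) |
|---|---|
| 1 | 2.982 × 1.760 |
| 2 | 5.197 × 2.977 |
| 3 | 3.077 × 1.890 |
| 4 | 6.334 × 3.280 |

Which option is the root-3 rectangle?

2

Ratios (long/short): 1 ≈ 1.694; 2 ≈ 1.746; 3 ≈ 1.628; 4 ≈ 1.931.
root-3 ≈ 1.732; option 2 is nearest (Δ 0.014).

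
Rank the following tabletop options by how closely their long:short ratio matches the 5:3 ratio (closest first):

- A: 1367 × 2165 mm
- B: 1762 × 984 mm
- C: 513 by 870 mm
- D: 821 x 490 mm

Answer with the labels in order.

A: 2165/1367 ≈ 1.584 → |1.584 − 1.667| = 0.083
B: 1762/984 ≈ 1.791 → |1.791 − 1.667| = 0.124
C: 870/513 ≈ 1.696 → |1.696 − 1.667| = 0.029
D: 821/490 ≈ 1.676 → |1.676 − 1.667| = 0.009

D, C, A, B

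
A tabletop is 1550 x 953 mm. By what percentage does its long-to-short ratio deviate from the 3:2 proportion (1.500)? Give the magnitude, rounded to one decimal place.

Ratio = 1550 / 953 ≈ 1.6264.
Ideal 3:2 = 1.5000. |1.6264 − 1.5000| / 1.5000 ≈ 8.43% → 8.4%.

8.4%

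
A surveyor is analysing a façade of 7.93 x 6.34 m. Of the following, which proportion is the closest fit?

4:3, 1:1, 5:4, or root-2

5:4

Ratio = 7.93 / 6.34 ≈ 1.251.
Distances: 4:3 1.333 (Δ 0.082); 1:1 1.000 (Δ 0.251); 5:4 1.250 (Δ 0.001); root-2 1.414 (Δ 0.163).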